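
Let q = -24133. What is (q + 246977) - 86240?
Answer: 136604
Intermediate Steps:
(q + 246977) - 86240 = (-24133 + 246977) - 86240 = 222844 - 86240 = 136604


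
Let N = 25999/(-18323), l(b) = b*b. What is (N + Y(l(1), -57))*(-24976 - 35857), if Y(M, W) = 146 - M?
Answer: -160041646388/18323 ≈ -8.7345e+6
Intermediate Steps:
l(b) = b**2
N = -25999/18323 (N = 25999*(-1/18323) = -25999/18323 ≈ -1.4189)
(N + Y(l(1), -57))*(-24976 - 35857) = (-25999/18323 + (146 - 1*1**2))*(-24976 - 35857) = (-25999/18323 + (146 - 1*1))*(-60833) = (-25999/18323 + (146 - 1))*(-60833) = (-25999/18323 + 145)*(-60833) = (2630836/18323)*(-60833) = -160041646388/18323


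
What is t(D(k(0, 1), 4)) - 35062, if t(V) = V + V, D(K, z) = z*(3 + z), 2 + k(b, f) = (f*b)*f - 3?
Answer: -35006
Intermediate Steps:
k(b, f) = -5 + b*f² (k(b, f) = -2 + ((f*b)*f - 3) = -2 + ((b*f)*f - 3) = -2 + (b*f² - 3) = -2 + (-3 + b*f²) = -5 + b*f²)
t(V) = 2*V
t(D(k(0, 1), 4)) - 35062 = 2*(4*(3 + 4)) - 35062 = 2*(4*7) - 35062 = 2*28 - 35062 = 56 - 35062 = -35006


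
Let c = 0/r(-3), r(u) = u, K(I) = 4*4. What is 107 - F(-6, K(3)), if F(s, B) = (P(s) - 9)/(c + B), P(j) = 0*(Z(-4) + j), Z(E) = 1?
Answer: 1721/16 ≈ 107.56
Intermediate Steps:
K(I) = 16
P(j) = 0 (P(j) = 0*(1 + j) = 0)
c = 0 (c = 0/(-3) = 0*(-⅓) = 0)
F(s, B) = -9/B (F(s, B) = (0 - 9)/(0 + B) = -9/B)
107 - F(-6, K(3)) = 107 - (-9)/16 = 107 - 1*(-9/16) = 107 + 9/16 = 1721/16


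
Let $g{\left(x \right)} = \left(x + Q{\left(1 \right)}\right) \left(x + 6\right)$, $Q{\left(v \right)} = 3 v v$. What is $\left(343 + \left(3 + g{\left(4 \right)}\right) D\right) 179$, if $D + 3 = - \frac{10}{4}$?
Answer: $- \frac{20943}{2} \approx -10472.0$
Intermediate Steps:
$Q{\left(v \right)} = 3 v^{2}$
$D = - \frac{11}{2}$ ($D = -3 - \frac{10}{4} = -3 - \frac{5}{2} = - \frac{11}{2} \approx -5.5$)
$g{\left(x \right)} = \left(3 + x\right) \left(6 + x\right)$ ($g{\left(x \right)} = \left(x + 3 \cdot 1^{2}\right) \left(x + 6\right) = \left(x + 3 \cdot 1\right) \left(6 + x\right) = \left(x + 3\right) \left(6 + x\right) = \left(3 + x\right) \left(6 + x\right)$)
$\left(343 + \left(3 + g{\left(4 \right)}\right) D\right) 179 = \left(343 + \left(3 + \left(18 + 4^{2} + 9 \cdot 4\right)\right) \left(- \frac{11}{2}\right)\right) 179 = \left(343 + \left(3 + \left(18 + 16 + 36\right)\right) \left(- \frac{11}{2}\right)\right) 179 = \left(343 + \left(3 + 70\right) \left(- \frac{11}{2}\right)\right) 179 = \left(343 + 73 \left(- \frac{11}{2}\right)\right) 179 = \left(343 - \frac{803}{2}\right) 179 = \left(- \frac{117}{2}\right) 179 = - \frac{20943}{2}$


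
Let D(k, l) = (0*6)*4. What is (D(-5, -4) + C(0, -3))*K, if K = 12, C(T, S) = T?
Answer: 0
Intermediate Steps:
D(k, l) = 0 (D(k, l) = 0*4 = 0)
(D(-5, -4) + C(0, -3))*K = (0 + 0)*12 = 0*12 = 0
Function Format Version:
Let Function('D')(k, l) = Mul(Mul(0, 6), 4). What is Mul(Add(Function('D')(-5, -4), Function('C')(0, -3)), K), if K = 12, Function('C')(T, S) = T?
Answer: 0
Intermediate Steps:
Function('D')(k, l) = 0 (Function('D')(k, l) = Mul(0, 4) = 0)
Mul(Add(Function('D')(-5, -4), Function('C')(0, -3)), K) = Mul(Add(0, 0), 12) = Mul(0, 12) = 0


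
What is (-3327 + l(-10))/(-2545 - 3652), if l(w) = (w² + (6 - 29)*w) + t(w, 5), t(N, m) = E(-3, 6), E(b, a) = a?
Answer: 2991/6197 ≈ 0.48265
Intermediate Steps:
t(N, m) = 6
l(w) = 6 + w² - 23*w (l(w) = (w² + (6 - 29)*w) + 6 = (w² - 23*w) + 6 = 6 + w² - 23*w)
(-3327 + l(-10))/(-2545 - 3652) = (-3327 + (6 + (-10)² - 23*(-10)))/(-2545 - 3652) = (-3327 + (6 + 100 + 230))/(-6197) = (-3327 + 336)*(-1/6197) = -2991*(-1/6197) = 2991/6197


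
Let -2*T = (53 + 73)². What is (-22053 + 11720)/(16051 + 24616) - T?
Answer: 322804313/40667 ≈ 7937.7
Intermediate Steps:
T = -7938 (T = -(53 + 73)²/2 = -½*126² = -½*15876 = -7938)
(-22053 + 11720)/(16051 + 24616) - T = (-22053 + 11720)/(16051 + 24616) - 1*(-7938) = -10333/40667 + 7938 = 322804313/40667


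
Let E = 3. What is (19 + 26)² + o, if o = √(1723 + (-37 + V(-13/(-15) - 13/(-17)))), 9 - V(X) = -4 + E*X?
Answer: 2025 + √12239915/85 ≈ 2066.2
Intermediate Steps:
V(X) = 13 - 3*X (V(X) = 9 - (-4 + 3*X) = 9 + (4 - 3*X) = 13 - 3*X)
o = √12239915/85 (o = √(1723 + (-37 + (13 - 3*(-13/(-15) - 13/(-17))))) = √(1723 + (-37 + (13 - 3*(-13*(-1/15) - 13*(-1/17))))) = √(1723 + (-37 + (13 - 3*(13/15 + 13/17)))) = √(1723 + (-37 + (13 - 3*416/255))) = √(1723 + (-37 + (13 - 416/85))) = √(1723 + (-37 + 689/85)) = √(1723 - 2456/85) = √(143999/85) = √12239915/85 ≈ 41.160)
(19 + 26)² + o = (19 + 26)² + √12239915/85 = 45² + √12239915/85 = 2025 + √12239915/85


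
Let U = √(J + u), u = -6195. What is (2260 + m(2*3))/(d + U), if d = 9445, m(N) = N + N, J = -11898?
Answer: 10729520/44613059 - 1136*I*√18093/44613059 ≈ 0.2405 - 0.0034251*I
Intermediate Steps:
m(N) = 2*N
U = I*√18093 (U = √(-11898 - 6195) = √(-18093) = I*√18093 ≈ 134.51*I)
(2260 + m(2*3))/(d + U) = (2260 + 2*(2*3))/(9445 + I*√18093) = (2260 + 2*6)/(9445 + I*√18093) = (2260 + 12)/(9445 + I*√18093) = 2272/(9445 + I*√18093)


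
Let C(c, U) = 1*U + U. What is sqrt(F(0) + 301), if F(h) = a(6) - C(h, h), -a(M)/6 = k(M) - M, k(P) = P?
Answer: sqrt(301) ≈ 17.349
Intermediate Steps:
C(c, U) = 2*U (C(c, U) = U + U = 2*U)
a(M) = 0 (a(M) = -6*(M - M) = -6*0 = 0)
F(h) = -2*h (F(h) = 0 - 2*h = -2*h)
sqrt(F(0) + 301) = sqrt(-2*0 + 301) = sqrt(0 + 301) = sqrt(301)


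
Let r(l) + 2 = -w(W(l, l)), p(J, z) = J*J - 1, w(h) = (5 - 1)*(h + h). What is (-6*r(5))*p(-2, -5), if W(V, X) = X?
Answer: 756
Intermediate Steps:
w(h) = 8*h (w(h) = 4*(2*h) = 8*h)
p(J, z) = -1 + J² (p(J, z) = J² - 1 = -1 + J²)
r(l) = -2 - 8*l
(-6*r(5))*p(-2, -5) = (-6*(-2 - 8*5))*(-1 + (-2)²) = (-6*(-2 - 40))*(-1 + 4) = -6*(-42)*3 = 252*3 = 756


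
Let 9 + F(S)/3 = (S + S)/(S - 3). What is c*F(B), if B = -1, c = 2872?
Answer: -73236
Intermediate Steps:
F(S) = -27 + 6*S/(-3 + S) (F(S) = -27 + 3*((S + S)/(S - 3)) = -27 + 3*((2*S)/(-3 + S)) = -27 + 3*(2*S/(-3 + S)) = -27 + 6*S/(-3 + S))
c*F(B) = 2872*(3*(27 - 7*(-1))/(-3 - 1)) = 2872*(3*(27 + 7)/(-4)) = 2872*(3*(-¼)*34) = 2872*(-51/2) = -73236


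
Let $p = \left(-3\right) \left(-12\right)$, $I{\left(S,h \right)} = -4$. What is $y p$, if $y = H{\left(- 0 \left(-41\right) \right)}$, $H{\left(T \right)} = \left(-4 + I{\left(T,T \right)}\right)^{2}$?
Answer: $2304$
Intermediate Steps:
$p = 36$
$H{\left(T \right)} = 64$ ($H{\left(T \right)} = \left(-4 - 4\right)^{2} = \left(-8\right)^{2} = 64$)
$y = 64$
$y p = 64 \cdot 36 = 2304$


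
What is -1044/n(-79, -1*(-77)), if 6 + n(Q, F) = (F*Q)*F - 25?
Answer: 522/234211 ≈ 0.0022288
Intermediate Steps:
n(Q, F) = -31 + Q*F² (n(Q, F) = -6 + ((F*Q)*F - 25) = -6 + (Q*F² - 25) = -6 + (-25 + Q*F²) = -31 + Q*F²)
-1044/n(-79, -1*(-77)) = -1044/(-31 - 79*(-1*(-77))²) = -1044/(-31 - 79*77²) = -1044/(-31 - 79*5929) = -1044/(-31 - 468391) = -1044/(-468422) = -1044*(-1/468422) = 522/234211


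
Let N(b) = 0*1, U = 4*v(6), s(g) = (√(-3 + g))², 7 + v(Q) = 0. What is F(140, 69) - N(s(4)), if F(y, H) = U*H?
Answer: -1932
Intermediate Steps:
v(Q) = -7 (v(Q) = -7 + 0 = -7)
s(g) = -3 + g
U = -28 (U = 4*(-7) = -28)
F(y, H) = -28*H
N(b) = 0
F(140, 69) - N(s(4)) = -28*69 - 1*0 = -1932 + 0 = -1932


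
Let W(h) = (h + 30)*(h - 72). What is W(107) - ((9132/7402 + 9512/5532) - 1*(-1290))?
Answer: 17925167159/5118483 ≈ 3502.0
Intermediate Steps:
W(h) = (-72 + h)*(30 + h) (W(h) = (30 + h)*(-72 + h) = (-72 + h)*(30 + h))
W(107) - ((9132/7402 + 9512/5532) - 1*(-1290)) = (-2160 + 107² - 42*107) - ((9132/7402 + 9512/5532) - 1*(-1290)) = (-2160 + 11449 - 4494) - ((9132*(1/7402) + 9512*(1/5532)) + 1290) = 4795 - ((4566/3701 + 2378/1383) + 1290) = 4795 - (15115756/5118483 + 1290) = 4795 - 1*6617958826/5118483 = 4795 - 6617958826/5118483 = 17925167159/5118483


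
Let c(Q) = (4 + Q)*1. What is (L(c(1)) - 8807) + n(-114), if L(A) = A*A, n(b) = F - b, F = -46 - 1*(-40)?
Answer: -8674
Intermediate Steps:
F = -6 (F = -46 + 40 = -6)
c(Q) = 4 + Q
n(b) = -6 - b
L(A) = A²
(L(c(1)) - 8807) + n(-114) = ((4 + 1)² - 8807) + (-6 - 1*(-114)) = (5² - 8807) + (-6 + 114) = (25 - 8807) + 108 = -8782 + 108 = -8674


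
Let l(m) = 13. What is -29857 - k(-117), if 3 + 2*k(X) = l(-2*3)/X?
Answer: -268699/9 ≈ -29855.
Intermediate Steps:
k(X) = -3/2 + 13/(2*X) (k(X) = -3/2 + (13/X)/2 = -3/2 + 13/(2*X))
-29857 - k(-117) = -29857 - (13 - 3*(-117))/(2*(-117)) = -29857 - (-1)*(13 + 351)/(2*117) = -29857 - (-1)*364/(2*117) = -29857 - 1*(-14/9) = -29857 + 14/9 = -268699/9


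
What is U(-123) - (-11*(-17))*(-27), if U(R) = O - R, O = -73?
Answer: 5099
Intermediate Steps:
U(R) = -73 - R
U(-123) - (-11*(-17))*(-27) = (-73 - 1*(-123)) - (-11*(-17))*(-27) = (-73 + 123) - 187*(-27) = 50 - 1*(-5049) = 50 + 5049 = 5099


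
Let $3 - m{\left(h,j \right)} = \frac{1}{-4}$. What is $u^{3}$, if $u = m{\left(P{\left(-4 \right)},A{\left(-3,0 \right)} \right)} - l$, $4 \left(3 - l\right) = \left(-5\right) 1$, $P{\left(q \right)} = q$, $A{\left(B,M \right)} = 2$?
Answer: $-1$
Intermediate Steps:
$l = \frac{17}{4}$ ($l = 3 - \frac{\left(-5\right) 1}{4} = 3 - - \frac{5}{4} = 3 + \frac{5}{4} = \frac{17}{4} \approx 4.25$)
$m{\left(h,j \right)} = \frac{13}{4}$ ($m{\left(h,j \right)} = 3 - \frac{1}{-4} = 3 - - \frac{1}{4} = 3 + \frac{1}{4} = \frac{13}{4}$)
$u = -1$ ($u = \frac{13}{4} - \frac{17}{4} = -1$)
$u^{3} = \left(-1\right)^{3} = -1$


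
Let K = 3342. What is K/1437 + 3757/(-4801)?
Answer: 3548711/2299679 ≈ 1.5431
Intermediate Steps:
K/1437 + 3757/(-4801) = 3342/1437 + 3757/(-4801) = 3342*(1/1437) + 3757*(-1/4801) = 1114/479 - 3757/4801 = 3548711/2299679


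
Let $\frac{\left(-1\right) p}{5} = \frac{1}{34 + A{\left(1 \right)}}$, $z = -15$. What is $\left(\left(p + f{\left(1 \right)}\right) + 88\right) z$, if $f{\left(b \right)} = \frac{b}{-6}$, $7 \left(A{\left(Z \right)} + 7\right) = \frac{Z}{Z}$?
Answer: $- \frac{24980}{19} \approx -1314.7$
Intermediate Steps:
$A{\left(Z \right)} = - \frac{48}{7}$ ($A{\left(Z \right)} = -7 + \frac{Z \frac{1}{Z}}{7} = -7 + \frac{1}{7} \cdot 1 = -7 + \frac{1}{7} = - \frac{48}{7}$)
$f{\left(b \right)} = - \frac{b}{6}$ ($f{\left(b \right)} = b \left(- \frac{1}{6}\right) = - \frac{b}{6}$)
$p = - \frac{7}{38}$ ($p = - \frac{5}{34 - \frac{48}{7}} = - \frac{5}{\frac{190}{7}} = \left(-5\right) \frac{7}{190} = - \frac{7}{38} \approx -0.18421$)
$\left(\left(p + f{\left(1 \right)}\right) + 88\right) z = \left(\left(- \frac{7}{38} - \frac{1}{6}\right) + 88\right) \left(-15\right) = \left(- \frac{20}{57} + 88\right) \left(-15\right) = \frac{4996}{57} \left(-15\right) = - \frac{24980}{19}$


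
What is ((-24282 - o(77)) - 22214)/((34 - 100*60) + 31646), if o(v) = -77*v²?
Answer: 136679/8560 ≈ 15.967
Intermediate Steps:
((-24282 - o(77)) - 22214)/((34 - 100*60) + 31646) = ((-24282 - (-77)*77²) - 22214)/((34 - 100*60) + 31646) = ((-24282 - (-77)*5929) - 22214)/((34 - 6000) + 31646) = ((-24282 - 1*(-456533)) - 22214)/(-5966 + 31646) = ((-24282 + 456533) - 22214)/25680 = (432251 - 22214)*(1/25680) = 410037*(1/25680) = 136679/8560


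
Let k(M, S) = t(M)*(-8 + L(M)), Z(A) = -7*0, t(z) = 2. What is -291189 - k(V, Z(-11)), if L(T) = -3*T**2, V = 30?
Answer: -285773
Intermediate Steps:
Z(A) = 0
k(M, S) = -16 - 6*M**2 (k(M, S) = 2*(-8 - 3*M**2) = -16 - 6*M**2)
-291189 - k(V, Z(-11)) = -291189 - (-16 - 6*30**2) = -291189 - (-16 - 6*900) = -291189 - (-16 - 5400) = -291189 - 1*(-5416) = -291189 + 5416 = -285773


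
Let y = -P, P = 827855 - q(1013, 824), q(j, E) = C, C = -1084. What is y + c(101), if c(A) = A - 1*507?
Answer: -829345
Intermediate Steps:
q(j, E) = -1084
c(A) = -507 + A (c(A) = A - 507 = -507 + A)
P = 828939 (P = 827855 - 1*(-1084) = 827855 + 1084 = 828939)
y = -828939 (y = -1*828939 = -828939)
y + c(101) = -828939 + (-507 + 101) = -828939 - 406 = -829345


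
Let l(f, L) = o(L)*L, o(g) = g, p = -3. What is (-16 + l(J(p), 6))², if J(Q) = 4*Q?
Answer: 400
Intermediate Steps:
l(f, L) = L² (l(f, L) = L*L = L²)
(-16 + l(J(p), 6))² = (-16 + 6²)² = (-16 + 36)² = 20² = 400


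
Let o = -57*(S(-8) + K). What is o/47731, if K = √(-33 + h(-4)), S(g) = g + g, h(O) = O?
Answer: 912/47731 - 57*I*√37/47731 ≈ 0.019107 - 0.007264*I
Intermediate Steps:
S(g) = 2*g
K = I*√37 (K = √(-33 - 4) = √(-37) = I*√37 ≈ 6.0828*I)
o = 912 - 57*I*√37 (o = -57*(2*(-8) + I*√37) = -57*(-16 + I*√37) = 912 - 57*I*√37 ≈ 912.0 - 346.72*I)
o/47731 = (912 - 57*I*√37)/47731 = (912 - 57*I*√37)*(1/47731) = 912/47731 - 57*I*√37/47731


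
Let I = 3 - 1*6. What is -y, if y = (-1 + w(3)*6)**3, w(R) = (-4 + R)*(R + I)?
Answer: 1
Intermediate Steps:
I = -3 (I = 3 - 6 = -3)
w(R) = (-4 + R)*(-3 + R) (w(R) = (-4 + R)*(R - 3) = (-4 + R)*(-3 + R))
y = -1 (y = (-1 + (12 + 3**2 - 7*3)*6)**3 = (-1 + (12 + 9 - 21)*6)**3 = (-1 + 0*6)**3 = (-1 + 0)**3 = (-1)**3 = -1)
-y = -1*(-1) = 1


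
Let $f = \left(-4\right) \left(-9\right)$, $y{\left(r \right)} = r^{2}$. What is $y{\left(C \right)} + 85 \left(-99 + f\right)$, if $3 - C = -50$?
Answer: $-2546$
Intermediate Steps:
$C = 53$ ($C = 3 - -50 = 3 + 50 = 53$)
$f = 36$
$y{\left(C \right)} + 85 \left(-99 + f\right) = 53^{2} + 85 \left(-99 + 36\right) = 2809 + 85 \left(-63\right) = 2809 - 5355 = -2546$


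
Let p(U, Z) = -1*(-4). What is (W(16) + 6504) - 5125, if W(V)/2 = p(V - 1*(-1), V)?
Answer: 1387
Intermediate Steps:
p(U, Z) = 4
W(V) = 8 (W(V) = 2*4 = 8)
(W(16) + 6504) - 5125 = (8 + 6504) - 5125 = 6512 - 5125 = 1387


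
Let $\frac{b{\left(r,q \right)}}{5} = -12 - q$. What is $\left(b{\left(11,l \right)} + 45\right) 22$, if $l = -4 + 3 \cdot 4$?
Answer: $-1210$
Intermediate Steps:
$l = 8$ ($l = -4 + 12 = 8$)
$b{\left(r,q \right)} = -60 - 5 q$ ($b{\left(r,q \right)} = 5 \left(-12 - q\right) = -60 - 5 q$)
$\left(b{\left(11,l \right)} + 45\right) 22 = \left(\left(-60 - 40\right) + 45\right) 22 = \left(-100 + 45\right) 22 = \left(-55\right) 22 = -1210$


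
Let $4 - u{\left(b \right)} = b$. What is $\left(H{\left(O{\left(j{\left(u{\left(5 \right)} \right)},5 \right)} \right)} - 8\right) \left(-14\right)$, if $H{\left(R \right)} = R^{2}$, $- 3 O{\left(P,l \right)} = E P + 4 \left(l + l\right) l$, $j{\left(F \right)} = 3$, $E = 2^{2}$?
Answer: $- \frac{628208}{9} \approx -69801.0$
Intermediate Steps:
$u{\left(b \right)} = 4 - b$
$E = 4$
$O{\left(P,l \right)} = - \frac{8 l^{2}}{3} - \frac{4 P}{3}$ ($O{\left(P,l \right)} = - \frac{4 P + 4 \left(l + l\right) l}{3} = - \frac{4 P + 4 \cdot 2 l l}{3} = - \frac{4 P + 8 l l}{3} = - \frac{4 P + 8 l^{2}}{3} = - \frac{8 l^{2}}{3} - \frac{4 P}{3}$)
$\left(H{\left(O{\left(j{\left(u{\left(5 \right)} \right)},5 \right)} \right)} - 8\right) \left(-14\right) = \left(\left(- \frac{8 \cdot 5^{2}}{3} - 4\right)^{2} - 8\right) \left(-14\right) = \left(\left(\left(- \frac{8}{3}\right) 25 - 4\right)^{2} - 8\right) \left(-14\right) = \left(\left(- \frac{200}{3} - 4\right)^{2} - 8\right) \left(-14\right) = \left(\left(- \frac{212}{3}\right)^{2} - 8\right) \left(-14\right) = \left(\frac{44944}{9} - 8\right) \left(-14\right) = \frac{44872}{9} \left(-14\right) = - \frac{628208}{9}$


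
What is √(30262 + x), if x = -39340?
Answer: I*√9078 ≈ 95.279*I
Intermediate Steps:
√(30262 + x) = √(30262 - 39340) = √(-9078) = I*√9078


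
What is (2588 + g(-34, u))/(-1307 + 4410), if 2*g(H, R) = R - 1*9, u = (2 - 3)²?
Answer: 2584/3103 ≈ 0.83274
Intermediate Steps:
u = 1 (u = (-1)² = 1)
g(H, R) = -9/2 + R/2 (g(H, R) = (R - 1*9)/2 = (R - 9)/2 = (-9 + R)/2 = -9/2 + R/2)
(2588 + g(-34, u))/(-1307 + 4410) = (2588 + (-9/2 + (½)*1))/(-1307 + 4410) = (2588 + (-9/2 + ½))/3103 = (2588 - 4)*(1/3103) = 2584*(1/3103) = 2584/3103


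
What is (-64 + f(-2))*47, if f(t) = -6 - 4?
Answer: -3478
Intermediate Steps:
f(t) = -10
(-64 + f(-2))*47 = (-64 - 10)*47 = -74*47 = -3478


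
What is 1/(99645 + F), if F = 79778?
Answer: 1/179423 ≈ 5.5734e-6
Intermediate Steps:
1/(99645 + F) = 1/(99645 + 79778) = 1/179423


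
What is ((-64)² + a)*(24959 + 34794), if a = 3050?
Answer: 426994938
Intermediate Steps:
((-64)² + a)*(24959 + 34794) = ((-64)² + 3050)*(24959 + 34794) = (4096 + 3050)*59753 = 7146*59753 = 426994938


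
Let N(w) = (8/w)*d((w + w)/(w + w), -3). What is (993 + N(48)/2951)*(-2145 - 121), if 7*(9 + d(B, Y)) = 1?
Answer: -139443231752/61971 ≈ -2.2501e+6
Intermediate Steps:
d(B, Y) = -62/7 (d(B, Y) = -9 + (⅐)*1 = -9 + ⅐ = -62/7)
N(w) = -496/(7*w) (N(w) = (8/w)*(-62/7) = -496/(7*w))
(993 + N(48)/2951)*(-2145 - 121) = (993 - 496/7/48/2951)*(-2145 - 121) = (993 - 496/7*1/48*(1/2951))*(-2266) = (993 - 31/21*1/2951)*(-2266) = (993 - 31/61971)*(-2266) = (61537172/61971)*(-2266) = -139443231752/61971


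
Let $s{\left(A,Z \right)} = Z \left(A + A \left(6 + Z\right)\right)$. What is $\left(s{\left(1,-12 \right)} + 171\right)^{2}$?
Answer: $53361$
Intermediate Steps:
$\left(s{\left(1,-12 \right)} + 171\right)^{2} = \left(1 \left(-12\right) \left(7 - 12\right) + 171\right)^{2} = \left(1 \left(-12\right) \left(-5\right) + 171\right)^{2} = \left(60 + 171\right)^{2} = 231^{2} = 53361$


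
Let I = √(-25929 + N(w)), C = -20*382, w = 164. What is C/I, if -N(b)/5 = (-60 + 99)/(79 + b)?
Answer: 34380*I*√2100314/1050157 ≈ 47.445*I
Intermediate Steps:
N(b) = -195/(79 + b) (N(b) = -5*(-60 + 99)/(79 + b) = -195/(79 + b))
C = -7640
I = I*√2100314/9 (I = √(-25929 - 195/(79 + 164)) = √(-25929 - 195/243) = √(-25929 - 195*1/243) = √(-25929 - 65/81) = √(-2100314/81) = I*√2100314/9 ≈ 161.03*I)
C/I = -7640*(-9*I*√2100314/2100314) = -(-34380)*I*√2100314/1050157 = 34380*I*√2100314/1050157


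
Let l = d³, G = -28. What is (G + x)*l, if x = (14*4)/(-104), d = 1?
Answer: -371/13 ≈ -28.538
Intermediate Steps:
x = -7/13 (x = 56*(-1/104) = -7/13 ≈ -0.53846)
l = 1 (l = 1³ = 1)
(G + x)*l = (-28 - 7/13)*1 = -371/13*1 = -371/13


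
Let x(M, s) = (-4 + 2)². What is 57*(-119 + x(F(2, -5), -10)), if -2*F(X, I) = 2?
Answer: -6555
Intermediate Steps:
F(X, I) = -1 (F(X, I) = -½*2 = -1)
x(M, s) = 4 (x(M, s) = (-2)² = 4)
57*(-119 + x(F(2, -5), -10)) = 57*(-119 + 4) = 57*(-115) = -6555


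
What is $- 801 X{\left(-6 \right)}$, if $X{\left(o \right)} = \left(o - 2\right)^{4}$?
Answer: $-3280896$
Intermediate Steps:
$X{\left(o \right)} = \left(-2 + o\right)^{4}$
$- 801 X{\left(-6 \right)} = - 801 \left(-2 - 6\right)^{4} = - 801 \left(-8\right)^{4} = \left(-801\right) 4096 = -3280896$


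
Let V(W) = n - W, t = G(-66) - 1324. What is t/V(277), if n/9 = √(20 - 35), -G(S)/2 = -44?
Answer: 85593/19486 + 2781*I*√15/19486 ≈ 4.3925 + 0.55274*I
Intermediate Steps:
G(S) = 88 (G(S) = -2*(-44) = 88)
n = 9*I*√15 (n = 9*√(20 - 35) = 9*√(-15) = 9*(I*√15) = 9*I*√15 ≈ 34.857*I)
t = -1236 (t = 88 - 1324 = -1236)
V(W) = -W + 9*I*√15 (V(W) = 9*I*√15 - W = -W + 9*I*√15)
t/V(277) = -1236/(-1*277 + 9*I*√15) = -1236/(-277 + 9*I*√15)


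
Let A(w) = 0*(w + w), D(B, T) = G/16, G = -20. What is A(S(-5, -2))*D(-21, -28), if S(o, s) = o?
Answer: 0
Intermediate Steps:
D(B, T) = -5/4 (D(B, T) = -20/16 = -20*1/16 = -5/4)
A(w) = 0 (A(w) = 0*(2*w) = 0)
A(S(-5, -2))*D(-21, -28) = 0*(-5/4) = 0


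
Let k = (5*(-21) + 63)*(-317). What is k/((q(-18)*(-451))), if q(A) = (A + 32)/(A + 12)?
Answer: 5706/451 ≈ 12.652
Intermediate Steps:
q(A) = (32 + A)/(12 + A)
k = 13314 (k = (-105 + 63)*(-317) = -42*(-317) = 13314)
k/((q(-18)*(-451))) = 13314/((((32 - 18)/(12 - 18))*(-451))) = 13314/(((14/(-6))*(-451))) = 13314/((-1/6*14*(-451))) = 13314/((-7/3*(-451))) = 13314/(3157/3) = 13314*(3/3157) = 5706/451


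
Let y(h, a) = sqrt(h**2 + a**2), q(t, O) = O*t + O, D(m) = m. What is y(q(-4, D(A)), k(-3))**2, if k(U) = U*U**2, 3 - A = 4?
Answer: 738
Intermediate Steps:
A = -1 (A = 3 - 1*4 = 3 - 4 = -1)
k(U) = U**3
q(t, O) = O + O*t
y(h, a) = sqrt(a**2 + h**2)
y(q(-4, D(A)), k(-3))**2 = (sqrt(((-3)**3)**2 + (-(1 - 4))**2))**2 = (sqrt((-27)**2 + (-1*(-3))**2))**2 = (sqrt(729 + 3**2))**2 = (sqrt(729 + 9))**2 = (sqrt(738))**2 = (3*sqrt(82))**2 = 738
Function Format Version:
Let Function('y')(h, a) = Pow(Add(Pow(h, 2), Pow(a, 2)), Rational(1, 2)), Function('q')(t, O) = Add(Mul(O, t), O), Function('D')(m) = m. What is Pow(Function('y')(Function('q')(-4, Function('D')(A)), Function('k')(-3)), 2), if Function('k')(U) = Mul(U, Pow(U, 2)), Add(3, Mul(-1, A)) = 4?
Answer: 738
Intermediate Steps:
A = -1 (A = Add(3, Mul(-1, 4)) = Add(3, -4) = -1)
Function('k')(U) = Pow(U, 3)
Function('q')(t, O) = Add(O, Mul(O, t))
Function('y')(h, a) = Pow(Add(Pow(a, 2), Pow(h, 2)), Rational(1, 2))
Pow(Function('y')(Function('q')(-4, Function('D')(A)), Function('k')(-3)), 2) = Pow(Pow(Add(Pow(Pow(-3, 3), 2), Pow(Mul(-1, Add(1, -4)), 2)), Rational(1, 2)), 2) = Pow(Pow(Add(Pow(-27, 2), Pow(Mul(-1, -3), 2)), Rational(1, 2)), 2) = Pow(Pow(Add(729, Pow(3, 2)), Rational(1, 2)), 2) = Pow(Pow(Add(729, 9), Rational(1, 2)), 2) = Pow(Pow(738, Rational(1, 2)), 2) = Pow(Mul(3, Pow(82, Rational(1, 2))), 2) = 738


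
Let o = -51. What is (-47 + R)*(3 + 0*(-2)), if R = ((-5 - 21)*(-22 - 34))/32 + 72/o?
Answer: -297/34 ≈ -8.7353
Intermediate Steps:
R = 1499/34 (R = ((-5 - 21)*(-22 - 34))/32 + 72/(-51) = -26*(-56)*(1/32) + 72*(-1/51) = 1456*(1/32) - 24/17 = 91/2 - 24/17 = 1499/34 ≈ 44.088)
(-47 + R)*(3 + 0*(-2)) = (-47 + 1499/34)*(3 + 0*(-2)) = -99*(3 + 0)/34 = -99/34*3 = -297/34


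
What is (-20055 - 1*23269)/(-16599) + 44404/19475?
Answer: 1580796896/323265525 ≈ 4.8901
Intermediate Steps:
(-20055 - 1*23269)/(-16599) + 44404/19475 = (-20055 - 23269)*(-1/16599) + 44404*(1/19475) = -43324*(-1/16599) + 44404/19475 = 43324/16599 + 44404/19475 = 1580796896/323265525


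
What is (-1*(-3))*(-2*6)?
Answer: -36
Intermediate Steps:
(-1*(-3))*(-2*6) = 3*(-12) = -36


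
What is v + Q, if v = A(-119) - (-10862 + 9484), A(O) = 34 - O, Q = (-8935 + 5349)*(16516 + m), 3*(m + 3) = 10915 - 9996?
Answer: -180937795/3 ≈ -6.0313e+7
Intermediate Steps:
m = 910/3 (m = -3 + (10915 - 9996)/3 = -3 + (⅓)*919 = -3 + 919/3 = 910/3 ≈ 303.33)
Q = -180942388/3 (Q = (-8935 + 5349)*(16516 + 910/3) = -3586*50458/3 = -180942388/3 ≈ -6.0314e+7)
v = 1531 (v = (34 - 1*(-119)) - (-10862 + 9484) = (34 + 119) - 1*(-1378) = 153 + 1378 = 1531)
v + Q = 1531 - 180942388/3 = -180937795/3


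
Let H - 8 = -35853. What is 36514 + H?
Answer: 669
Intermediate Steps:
H = -35845 (H = 8 - 35853 = -35845)
36514 + H = 36514 - 35845 = 669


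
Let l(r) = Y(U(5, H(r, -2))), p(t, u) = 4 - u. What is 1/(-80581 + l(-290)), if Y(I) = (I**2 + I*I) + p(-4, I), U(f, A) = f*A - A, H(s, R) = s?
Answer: 1/2611783 ≈ 3.8288e-7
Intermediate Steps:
U(f, A) = -A + A*f (U(f, A) = A*f - A = -A + A*f)
Y(I) = 4 - I + 2*I**2 (Y(I) = (I**2 + I*I) + (4 - I) = (I**2 + I**2) + (4 - I) = 2*I**2 + (4 - I) = 4 - I + 2*I**2)
l(r) = 4 - 4*r + 32*r**2 (l(r) = 4 - r*(-1 + 5) + 2*(r*(-1 + 5))**2 = 4 - r*4 + 2*(r*4)**2 = 4 - 4*r + 2*(4*r)**2 = 4 - 4*r + 2*(16*r**2) = 4 - 4*r + 32*r**2)
1/(-80581 + l(-290)) = 1/(-80581 + (4 - 4*(-290) + 32*(-290)**2)) = 1/(-80581 + (4 + 1160 + 32*84100)) = 1/(-80581 + (4 + 1160 + 2691200)) = 1/(-80581 + 2692364) = 1/2611783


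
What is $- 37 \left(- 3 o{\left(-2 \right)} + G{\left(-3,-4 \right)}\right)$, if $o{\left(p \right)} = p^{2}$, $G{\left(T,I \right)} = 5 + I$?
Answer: $407$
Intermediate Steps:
$- 37 \left(- 3 o{\left(-2 \right)} + G{\left(-3,-4 \right)}\right) = - 37 \left(- 3 \left(-2\right)^{2} + \left(5 - 4\right)\right) = - 37 \left(\left(-3\right) 4 + 1\right) = - 37 \left(-12 + 1\right) = \left(-37\right) \left(-11\right) = 407$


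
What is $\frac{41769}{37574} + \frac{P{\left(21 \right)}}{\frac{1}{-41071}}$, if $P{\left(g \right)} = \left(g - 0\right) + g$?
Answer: $- \frac{64814431899}{37574} \approx -1.725 \cdot 10^{6}$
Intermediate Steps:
$P{\left(g \right)} = 2 g$ ($P{\left(g \right)} = \left(g + 0\right) + g = g + g = 2 g$)
$\frac{41769}{37574} + \frac{P{\left(21 \right)}}{\frac{1}{-41071}} = \frac{41769}{37574} + \frac{2 \cdot 21}{\frac{1}{-41071}} = 41769 \cdot \frac{1}{37574} + \frac{42}{- \frac{1}{41071}} = \frac{41769}{37574} + 42 \left(-41071\right) = \frac{41769}{37574} - 1724982 = - \frac{64814431899}{37574}$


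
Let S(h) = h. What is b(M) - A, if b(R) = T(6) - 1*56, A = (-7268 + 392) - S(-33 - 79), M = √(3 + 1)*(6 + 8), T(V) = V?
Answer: 6714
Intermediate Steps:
M = 28 (M = √4*14 = 2*14 = 28)
A = -6764 (A = (-7268 + 392) - (-33 - 79) = -6876 - 1*(-112) = -6876 + 112 = -6764)
b(R) = -50 (b(R) = 6 - 1*56 = 6 - 56 = -50)
b(M) - A = -50 - 1*(-6764) = -50 + 6764 = 6714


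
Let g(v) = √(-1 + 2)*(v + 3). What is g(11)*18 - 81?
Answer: 171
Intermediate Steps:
g(v) = 3 + v (g(v) = √1*(3 + v) = 1*(3 + v) = 3 + v)
g(11)*18 - 81 = (3 + 11)*18 - 81 = 14*18 - 81 = 252 - 81 = 171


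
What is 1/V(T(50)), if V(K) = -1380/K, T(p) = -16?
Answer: 4/345 ≈ 0.011594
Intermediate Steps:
1/V(T(50)) = 1/(-1380/(-16)) = 1/(-1380*(-1/16)) = 1/(345/4) = 4/345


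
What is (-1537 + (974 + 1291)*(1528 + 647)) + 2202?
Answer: 4927040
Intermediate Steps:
(-1537 + (974 + 1291)*(1528 + 647)) + 2202 = (-1537 + 2265*2175) + 2202 = (-1537 + 4926375) + 2202 = 4924838 + 2202 = 4927040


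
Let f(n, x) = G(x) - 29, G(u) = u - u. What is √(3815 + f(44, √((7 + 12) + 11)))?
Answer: √3786 ≈ 61.530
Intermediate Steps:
G(u) = 0
f(n, x) = -29 (f(n, x) = 0 - 29 = -29)
√(3815 + f(44, √((7 + 12) + 11))) = √(3815 - 29) = √3786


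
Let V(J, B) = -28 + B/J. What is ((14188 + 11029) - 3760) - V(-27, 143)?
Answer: 580238/27 ≈ 21490.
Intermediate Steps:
((14188 + 11029) - 3760) - V(-27, 143) = ((14188 + 11029) - 3760) - (-28 + 143/(-27)) = (25217 - 3760) - (-28 + 143*(-1/27)) = 21457 - (-28 - 143/27) = 21457 - 1*(-899/27) = 21457 + 899/27 = 580238/27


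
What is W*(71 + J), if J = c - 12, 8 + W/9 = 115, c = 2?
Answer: 58743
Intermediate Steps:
W = 963 (W = -72 + 9*115 = -72 + 1035 = 963)
J = -10 (J = 2 - 12 = -10)
W*(71 + J) = 963*(71 - 10) = 963*61 = 58743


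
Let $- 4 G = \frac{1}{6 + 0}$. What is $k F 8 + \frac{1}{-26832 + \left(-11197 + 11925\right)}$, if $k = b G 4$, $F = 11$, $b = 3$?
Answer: $- \frac{1148577}{26104} \approx -44.0$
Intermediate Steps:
$G = - \frac{1}{24}$ ($G = - \frac{1}{4 \left(6 + 0\right)} = - \frac{1}{4 \cdot 6} = \left(- \frac{1}{4}\right) \frac{1}{6} = - \frac{1}{24} \approx -0.041667$)
$k = - \frac{1}{2}$ ($k = 3 \left(- \frac{1}{24}\right) 4 = \left(- \frac{1}{8}\right) 4 = - \frac{1}{2} \approx -0.5$)
$k F 8 + \frac{1}{-26832 + \left(-11197 + 11925\right)} = \left(- \frac{1}{2}\right) 11 \cdot 8 + \frac{1}{-26832 + \left(-11197 + 11925\right)} = \left(- \frac{11}{2}\right) 8 + \frac{1}{-26832 + 728} = -44 + \frac{1}{-26104} = -44 - \frac{1}{26104} = - \frac{1148577}{26104}$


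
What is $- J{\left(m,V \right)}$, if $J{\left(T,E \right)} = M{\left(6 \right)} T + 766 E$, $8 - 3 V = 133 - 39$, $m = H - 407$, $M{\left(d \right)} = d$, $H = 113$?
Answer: $\frac{71168}{3} \approx 23723.0$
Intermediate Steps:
$m = -294$ ($m = 113 - 407 = -294$)
$V = - \frac{86}{3}$ ($V = \frac{8}{3} - \frac{133 - 39}{3} = \frac{8}{3} - \frac{94}{3} = - \frac{86}{3} \approx -28.667$)
$J{\left(T,E \right)} = 6 T + 766 E$
$- J{\left(m,V \right)} = - (6 \left(-294\right) + 766 \left(- \frac{86}{3}\right)) = - (-1764 - \frac{65876}{3}) = \left(-1\right) \left(- \frac{71168}{3}\right) = \frac{71168}{3}$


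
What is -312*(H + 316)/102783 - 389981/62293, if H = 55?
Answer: -15764652153/2134220473 ≈ -7.3866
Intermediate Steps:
-312*(H + 316)/102783 - 389981/62293 = -312*(55 + 316)/102783 - 389981/62293 = -312*371*(1/102783) - 389981*1/62293 = -115752*1/102783 - 389981/62293 = -38584/34261 - 389981/62293 = -15764652153/2134220473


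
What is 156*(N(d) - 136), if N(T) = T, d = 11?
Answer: -19500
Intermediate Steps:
156*(N(d) - 136) = 156*(11 - 136) = 156*(-125) = -19500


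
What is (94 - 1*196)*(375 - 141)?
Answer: -23868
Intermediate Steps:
(94 - 1*196)*(375 - 141) = (94 - 196)*234 = -102*234 = -23868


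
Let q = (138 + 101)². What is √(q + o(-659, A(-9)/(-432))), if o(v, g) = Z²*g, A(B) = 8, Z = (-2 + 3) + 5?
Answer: √514083/3 ≈ 239.00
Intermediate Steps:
Z = 6 (Z = 1 + 5 = 6)
q = 57121 (q = 239² = 57121)
o(v, g) = 36*g (o(v, g) = 6²*g = 36*g)
√(q + o(-659, A(-9)/(-432))) = √(57121 + 36*(8/(-432))) = √(57121 + 36*(8*(-1/432))) = √(57121 + 36*(-1/54)) = √(57121 - ⅔) = √(171361/3) = √514083/3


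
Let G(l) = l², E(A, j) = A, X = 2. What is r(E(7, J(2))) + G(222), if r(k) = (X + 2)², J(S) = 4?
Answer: 49300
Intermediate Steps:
r(k) = 16 (r(k) = (2 + 2)² = 4² = 16)
r(E(7, J(2))) + G(222) = 16 + 222² = 16 + 49284 = 49300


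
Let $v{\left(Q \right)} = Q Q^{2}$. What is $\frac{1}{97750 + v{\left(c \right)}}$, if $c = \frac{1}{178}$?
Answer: $\frac{5639752}{551285758001} \approx 1.023 \cdot 10^{-5}$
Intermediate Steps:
$c = \frac{1}{178} \approx 0.005618$
$v{\left(Q \right)} = Q^{3}$
$\frac{1}{97750 + v{\left(c \right)}} = \frac{1}{97750 + \left(\frac{1}{178}\right)^{3}} = \frac{1}{97750 + \frac{1}{5639752}} = \frac{1}{\frac{551285758001}{5639752}} = \frac{5639752}{551285758001}$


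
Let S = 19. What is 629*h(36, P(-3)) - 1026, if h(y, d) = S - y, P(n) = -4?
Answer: -11719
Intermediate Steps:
h(y, d) = 19 - y
629*h(36, P(-3)) - 1026 = 629*(19 - 1*36) - 1026 = 629*(19 - 36) - 1026 = 629*(-17) - 1026 = -10693 - 1026 = -11719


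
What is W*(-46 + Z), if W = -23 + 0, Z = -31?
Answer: 1771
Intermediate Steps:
W = -23
W*(-46 + Z) = -23*(-46 - 31) = -23*(-77) = 1771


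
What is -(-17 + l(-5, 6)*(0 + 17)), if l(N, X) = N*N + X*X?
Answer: -1020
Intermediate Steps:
l(N, X) = N**2 + X**2
-(-17 + l(-5, 6)*(0 + 17)) = -(-17 + ((-5)**2 + 6**2)*(0 + 17)) = -(-17 + (25 + 36)*17) = -(-17 + 61*17) = -(-17 + 1037) = -1*1020 = -1020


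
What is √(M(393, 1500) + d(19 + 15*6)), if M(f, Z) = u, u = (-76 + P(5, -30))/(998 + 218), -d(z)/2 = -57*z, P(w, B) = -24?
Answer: √71772101/76 ≈ 111.47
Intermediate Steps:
d(z) = 114*z (d(z) = -(-114)*z = 114*z)
u = -25/304 (u = (-76 - 24)/(998 + 218) = -100/1216 = -100*1/1216 = -25/304 ≈ -0.082237)
M(f, Z) = -25/304
√(M(393, 1500) + d(19 + 15*6)) = √(-25/304 + 114*(19 + 15*6)) = √(-25/304 + 114*(19 + 90)) = √(-25/304 + 114*109) = √(-25/304 + 12426) = √(3777479/304) = √71772101/76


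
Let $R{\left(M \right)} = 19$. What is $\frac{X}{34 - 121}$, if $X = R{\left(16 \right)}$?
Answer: $- \frac{19}{87} \approx -0.21839$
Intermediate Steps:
$X = 19$
$\frac{X}{34 - 121} = \frac{19}{34 - 121} = \frac{19}{-87} = 19 \left(- \frac{1}{87}\right) = - \frac{19}{87}$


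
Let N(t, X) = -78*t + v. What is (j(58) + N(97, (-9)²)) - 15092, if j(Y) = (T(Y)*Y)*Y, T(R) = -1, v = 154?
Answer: -25868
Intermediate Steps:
N(t, X) = 154 - 78*t (N(t, X) = -78*t + 154 = 154 - 78*t)
j(Y) = -Y² (j(Y) = (-Y)*Y = -Y²)
(j(58) + N(97, (-9)²)) - 15092 = (-1*58² + (154 - 78*97)) - 15092 = (-1*3364 + (154 - 7566)) - 15092 = (-3364 - 7412) - 15092 = -10776 - 15092 = -25868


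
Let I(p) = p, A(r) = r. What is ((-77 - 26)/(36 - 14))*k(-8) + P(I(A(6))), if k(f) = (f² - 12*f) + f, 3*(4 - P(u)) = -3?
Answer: -7773/11 ≈ -706.64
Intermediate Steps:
P(u) = 5 (P(u) = 4 - ⅓*(-3) = 4 + 1 = 5)
k(f) = f² - 11*f
((-77 - 26)/(36 - 14))*k(-8) + P(I(A(6))) = ((-77 - 26)/(36 - 14))*(-8*(-11 - 8)) + 5 = (-103/22)*(-8*(-19)) + 5 = -103*1/22*152 + 5 = -103/22*152 + 5 = -7828/11 + 5 = -7773/11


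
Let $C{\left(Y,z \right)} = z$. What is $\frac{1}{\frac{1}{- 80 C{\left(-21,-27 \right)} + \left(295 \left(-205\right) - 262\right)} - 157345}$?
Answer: $- \frac{58577}{9216798066} \approx -6.3555 \cdot 10^{-6}$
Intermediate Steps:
$\frac{1}{\frac{1}{- 80 C{\left(-21,-27 \right)} + \left(295 \left(-205\right) - 262\right)} - 157345} = \frac{1}{\frac{1}{\left(-80\right) \left(-27\right) + \left(295 \left(-205\right) - 262\right)} - 157345} = \frac{1}{\frac{1}{2160 - 60737} - 157345} = \frac{1}{\frac{1}{-58577} - 157345} = \frac{1}{- \frac{1}{58577} - 157345} = \frac{1}{- \frac{9216798066}{58577}} = - \frac{58577}{9216798066}$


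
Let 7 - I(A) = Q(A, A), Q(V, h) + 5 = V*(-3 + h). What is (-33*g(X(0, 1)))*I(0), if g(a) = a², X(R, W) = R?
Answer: 0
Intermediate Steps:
Q(V, h) = -5 + V*(-3 + h)
I(A) = 12 - A² + 3*A (I(A) = 7 - (-5 - 3*A + A*A) = 7 - (-5 - 3*A + A²) = 7 - (-5 + A² - 3*A) = 7 + (5 - A² + 3*A) = 12 - A² + 3*A)
(-33*g(X(0, 1)))*I(0) = (-33*0²)*(12 - 1*0² + 3*0) = (-33*0)*(12 - 1*0 + 0) = 0*(12 + 0 + 0) = 0*12 = 0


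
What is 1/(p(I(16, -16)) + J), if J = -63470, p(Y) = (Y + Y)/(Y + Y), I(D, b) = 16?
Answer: -1/63469 ≈ -1.5756e-5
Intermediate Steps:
p(Y) = 1 (p(Y) = (2*Y)/((2*Y)) = (2*Y)*(1/(2*Y)) = 1)
1/(p(I(16, -16)) + J) = 1/(1 - 63470) = 1/(-63469) = -1/63469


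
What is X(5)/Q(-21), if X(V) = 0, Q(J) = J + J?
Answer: 0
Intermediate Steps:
Q(J) = 2*J
X(5)/Q(-21) = 0/((2*(-21))) = 0/(-42) = 0*(-1/42) = 0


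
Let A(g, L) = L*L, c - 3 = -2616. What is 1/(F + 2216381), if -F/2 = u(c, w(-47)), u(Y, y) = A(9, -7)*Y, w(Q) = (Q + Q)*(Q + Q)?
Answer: 1/2472455 ≈ 4.0446e-7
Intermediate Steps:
c = -2613 (c = 3 - 2616 = -2613)
w(Q) = 4*Q² (w(Q) = (2*Q)*(2*Q) = 4*Q²)
A(g, L) = L²
u(Y, y) = 49*Y (u(Y, y) = (-7)²*Y = 49*Y)
F = 256074 (F = -98*(-2613) = -2*(-128037) = 256074)
1/(F + 2216381) = 1/(256074 + 2216381) = 1/2472455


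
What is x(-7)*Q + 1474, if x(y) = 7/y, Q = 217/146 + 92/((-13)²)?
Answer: 36319371/24674 ≈ 1472.0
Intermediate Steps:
Q = 50105/24674 (Q = 217*(1/146) + 92/169 = 217/146 + 92*(1/169) = 217/146 + 92/169 = 50105/24674 ≈ 2.0307)
x(-7)*Q + 1474 = (7/(-7))*(50105/24674) + 1474 = (7*(-⅐))*(50105/24674) + 1474 = -1*50105/24674 + 1474 = -50105/24674 + 1474 = 36319371/24674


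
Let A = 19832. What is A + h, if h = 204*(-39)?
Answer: 11876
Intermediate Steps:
h = -7956
A + h = 19832 - 7956 = 11876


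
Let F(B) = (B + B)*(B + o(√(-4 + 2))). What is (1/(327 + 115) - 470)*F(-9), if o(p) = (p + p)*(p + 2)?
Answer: -1869651/17 + 7478604*I*√2/221 ≈ -1.0998e+5 + 47857.0*I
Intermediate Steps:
o(p) = 2*p*(2 + p) (o(p) = (2*p)*(2 + p) = 2*p*(2 + p))
F(B) = 2*B*(B + 2*I*√2*(2 + I*√2)) (F(B) = (B + B)*(B + 2*√(-4 + 2)*(2 + √(-4 + 2))) = (2*B)*(B + 2*√(-2)*(2 + √(-2))) = (2*B)*(B + 2*(I*√2)*(2 + I*√2)) = (2*B)*(B + 2*I*√2*(2 + I*√2)) = 2*B*(B + 2*I*√2*(2 + I*√2)))
(1/(327 + 115) - 470)*F(-9) = (1/(327 + 115) - 470)*(2*(-9)*(-4 - 9 + 4*I*√2)) = (1/442 - 470)*(2*(-9)*(-13 + 4*I*√2)) = (1/442 - 470)*(234 - 72*I*√2) = -207739*(234 - 72*I*√2)/442 = -1869651/17 + 7478604*I*√2/221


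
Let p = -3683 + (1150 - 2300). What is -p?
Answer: 4833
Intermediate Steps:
p = -4833 (p = -3683 - 1150 = -4833)
-p = -1*(-4833) = 4833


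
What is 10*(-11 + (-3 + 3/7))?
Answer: -950/7 ≈ -135.71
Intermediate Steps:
10*(-11 + (-3 + 3/7)) = 10*(-11 - 18/7) = 10*(-95/7) = -950/7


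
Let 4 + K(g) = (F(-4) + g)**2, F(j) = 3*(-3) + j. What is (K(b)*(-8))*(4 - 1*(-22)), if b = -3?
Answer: -52416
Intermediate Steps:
F(j) = -9 + j
K(g) = -4 + (-13 + g)**2 (K(g) = -4 + ((-9 - 4) + g)**2 = -4 + (-13 + g)**2)
(K(b)*(-8))*(4 - 1*(-22)) = ((-4 + (-13 - 3)**2)*(-8))*(4 - 1*(-22)) = ((-4 + (-16)**2)*(-8))*(4 + 22) = ((-4 + 256)*(-8))*26 = (252*(-8))*26 = -2016*26 = -52416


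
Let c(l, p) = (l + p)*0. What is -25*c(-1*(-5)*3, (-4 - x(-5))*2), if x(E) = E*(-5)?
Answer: 0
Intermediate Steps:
x(E) = -5*E
c(l, p) = 0
-25*c(-1*(-5)*3, (-4 - x(-5))*2) = -25*0 = 0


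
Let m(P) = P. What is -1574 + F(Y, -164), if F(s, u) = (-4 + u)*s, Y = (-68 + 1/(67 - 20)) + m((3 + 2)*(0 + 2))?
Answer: 383822/47 ≈ 8166.4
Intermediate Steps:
Y = -2725/47 (Y = (-68 + 1/(67 - 20)) + (3 + 2)*(0 + 2) = (-68 + 1/47) + 5*2 = (-68 + 1/47) + 10 = -3195/47 + 10 = -2725/47 ≈ -57.979)
F(s, u) = s*(-4 + u)
-1574 + F(Y, -164) = -1574 - 2725*(-4 - 164)/47 = -1574 - 2725/47*(-168) = -1574 + 457800/47 = 383822/47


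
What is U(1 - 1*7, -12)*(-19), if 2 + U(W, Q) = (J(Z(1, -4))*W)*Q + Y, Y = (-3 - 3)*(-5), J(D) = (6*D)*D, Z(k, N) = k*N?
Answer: -131860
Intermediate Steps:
Z(k, N) = N*k
J(D) = 6*D²
Y = 30 (Y = -6*(-5) = 30)
U(W, Q) = 28 + 96*Q*W (U(W, Q) = -2 + (((6*(-4*1)²)*W)*Q + 30) = -2 + (((6*(-4)²)*W)*Q + 30) = -2 + (((6*16)*W)*Q + 30) = -2 + ((96*W)*Q + 30) = -2 + (96*Q*W + 30) = -2 + (30 + 96*Q*W) = 28 + 96*Q*W)
U(1 - 1*7, -12)*(-19) = (28 + 96*(-12)*(1 - 1*7))*(-19) = (28 + 96*(-12)*(1 - 7))*(-19) = (28 + 96*(-12)*(-6))*(-19) = (28 + 6912)*(-19) = 6940*(-19) = -131860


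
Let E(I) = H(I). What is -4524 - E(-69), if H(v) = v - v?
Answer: -4524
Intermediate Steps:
H(v) = 0
E(I) = 0
-4524 - E(-69) = -4524 - 1*0 = -4524 + 0 = -4524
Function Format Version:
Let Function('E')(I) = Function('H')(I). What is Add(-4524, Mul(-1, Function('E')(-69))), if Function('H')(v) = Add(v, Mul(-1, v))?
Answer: -4524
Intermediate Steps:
Function('H')(v) = 0
Function('E')(I) = 0
Add(-4524, Mul(-1, Function('E')(-69))) = Add(-4524, Mul(-1, 0)) = Add(-4524, 0) = -4524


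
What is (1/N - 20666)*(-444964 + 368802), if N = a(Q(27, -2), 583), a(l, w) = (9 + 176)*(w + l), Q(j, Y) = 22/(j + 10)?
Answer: 169933011523618/107965 ≈ 1.5740e+9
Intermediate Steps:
Q(j, Y) = 22/(10 + j)
a(l, w) = 185*l + 185*w (a(l, w) = 185*(l + w) = 185*l + 185*w)
N = 107965 (N = 185*(22/(10 + 27)) + 185*583 = 185*(22/37) + 107855 = 110 + 107855 = 107965)
(1/N - 20666)*(-444964 + 368802) = (1/107965 - 20666)*(-444964 + 368802) = (1/107965 - 20666)*(-76162) = -2231204689/107965*(-76162) = 169933011523618/107965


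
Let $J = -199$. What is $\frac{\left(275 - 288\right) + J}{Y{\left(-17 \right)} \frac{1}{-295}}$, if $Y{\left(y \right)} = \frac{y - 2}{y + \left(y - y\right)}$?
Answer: $\frac{1063180}{19} \approx 55957.0$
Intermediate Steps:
$Y{\left(y \right)} = \frac{-2 + y}{y}$ ($Y{\left(y \right)} = \frac{-2 + y}{y + 0} = \frac{-2 + y}{y}$)
$\frac{\left(275 - 288\right) + J}{Y{\left(-17 \right)} \frac{1}{-295}} = \frac{\left(275 - 288\right) - 199}{\frac{-2 - 17}{-17} \frac{1}{-295}} = \frac{-13 - 199}{\left(- \frac{1}{17}\right) \left(-19\right) \left(- \frac{1}{295}\right)} = - \frac{212}{\frac{19}{17} \left(- \frac{1}{295}\right)} = - \frac{212}{- \frac{19}{5015}} = \left(-212\right) \left(- \frac{5015}{19}\right) = \frac{1063180}{19}$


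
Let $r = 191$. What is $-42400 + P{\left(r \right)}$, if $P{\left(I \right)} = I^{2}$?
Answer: $-5919$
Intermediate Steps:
$-42400 + P{\left(r \right)} = -42400 + 191^{2} = -42400 + 36481 = -5919$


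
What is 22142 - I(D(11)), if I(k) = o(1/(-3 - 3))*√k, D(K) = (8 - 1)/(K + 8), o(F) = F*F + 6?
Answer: 22142 - 217*√133/684 ≈ 22138.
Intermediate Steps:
o(F) = 6 + F² (o(F) = F² + 6 = 6 + F²)
D(K) = 7/(8 + K)
I(k) = 217*√k/36 (I(k) = (6 + (1/(-3 - 3))²)*√k = (6 + (1/(-6))²)*√k = (6 + (-⅙)²)*√k = (6 + 1/36)*√k = 217*√k/36)
22142 - I(D(11)) = 22142 - 217*√(7/(8 + 11))/36 = 22142 - 217*√(7/19)/36 = 22142 - 217*√133/19/36 = 22142 - 217*√133/684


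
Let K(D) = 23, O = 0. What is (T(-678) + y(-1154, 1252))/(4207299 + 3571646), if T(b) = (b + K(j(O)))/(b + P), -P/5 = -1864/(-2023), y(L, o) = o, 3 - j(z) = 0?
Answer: 1730229393/10742054055730 ≈ 0.00016107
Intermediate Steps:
j(z) = 3 (j(z) = 3 - 1*0 = 3 + 0 = 3)
P = -9320/2023 (P = -(-9320)/(-2023) = -(-9320)*(-1)/2023 = -5*1864/2023 = -9320/2023 ≈ -4.6070)
T(b) = (23 + b)/(-9320/2023 + b) (T(b) = (b + 23)/(b - 9320/2023) = (23 + b)/(-9320/2023 + b))
(T(-678) + y(-1154, 1252))/(4207299 + 3571646) = (2023*(23 - 678)/(-9320 + 2023*(-678)) + 1252)/(4207299 + 3571646) = (2023*(-655)/(-9320 - 1371594) + 1252)/7778945 = (2023*(-655)/(-1380914) + 1252)*(1/7778945) = (2023*(-1/1380914)*(-655) + 1252)*(1/7778945) = (1325065/1380914 + 1252)*(1/7778945) = (1730229393/1380914)*(1/7778945) = 1730229393/10742054055730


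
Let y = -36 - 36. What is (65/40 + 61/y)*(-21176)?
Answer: -148232/9 ≈ -16470.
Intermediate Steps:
y = -72
(65/40 + 61/y)*(-21176) = (65/40 + 61/(-72))*(-21176) = (65*(1/40) + 61*(-1/72))*(-21176) = (13/8 - 61/72)*(-21176) = (7/9)*(-21176) = -148232/9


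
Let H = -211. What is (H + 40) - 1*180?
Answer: -351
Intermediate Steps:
(H + 40) - 1*180 = (-211 + 40) - 1*180 = -171 - 180 = -351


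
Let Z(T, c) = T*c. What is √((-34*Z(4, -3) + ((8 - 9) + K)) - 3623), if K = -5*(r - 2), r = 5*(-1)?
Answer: I*√3181 ≈ 56.4*I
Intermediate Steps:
r = -5
K = 35 (K = -5*(-5 - 2) = -5*(-7) = 35)
√((-34*Z(4, -3) + ((8 - 9) + K)) - 3623) = √((-136*(-3) + ((8 - 9) + 35)) - 3623) = √((-34*(-12) + (-1 + 35)) - 3623) = √((408 + 34) - 3623) = √(442 - 3623) = √(-3181) = I*√3181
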